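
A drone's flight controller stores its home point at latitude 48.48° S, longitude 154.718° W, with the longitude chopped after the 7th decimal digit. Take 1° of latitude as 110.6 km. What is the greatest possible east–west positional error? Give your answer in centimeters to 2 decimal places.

Truncating at 7 decimal places can drop up to a full unit in the last place, so the longitude may be off by as much as 1e-07°.
At latitude 48.48° a degree of longitude spans 110600 m × cos 48.48° = 110600 × 0.6629 ≈ 73314.7 m.
So at most 1e-07° × 73314.7 ≈ 0.00733147 m east–west.
That is 0.00733147 m = 0.73315 cm.

0.73 centimeters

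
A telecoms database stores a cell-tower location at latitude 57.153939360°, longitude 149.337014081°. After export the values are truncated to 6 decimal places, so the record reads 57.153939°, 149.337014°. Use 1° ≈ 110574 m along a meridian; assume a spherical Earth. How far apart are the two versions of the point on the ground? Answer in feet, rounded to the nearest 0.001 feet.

0.132 feet

Δlat = 57.153939360 − 57.153939 = +0.000000360°; Δlon = 149.337014081 − 149.337014 = +0.000000081°.
North–south shift: 0.000000360 × 110574 = 0.0398066 m.
East–west at this latitude: 0.000000081° × 110574 × cos 57.1539° ≈ 0.000000081 × 59973.5 = 0.00485786 m.
Hypotenuse of the two orthogonal shifts: √(0.0398066² + 0.00485786²) = 0.040102 m.
Converting: 0.040102 m × 3.2808 ft/m ≈ 0.13157 ft.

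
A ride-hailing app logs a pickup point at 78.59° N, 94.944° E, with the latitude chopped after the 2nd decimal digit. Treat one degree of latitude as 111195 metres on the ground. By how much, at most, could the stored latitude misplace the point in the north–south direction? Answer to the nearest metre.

Truncating at 2 decimal places can drop up to a full unit in the last place, so the latitude may be off by as much as 0.01°.
Along the meridian that is 0.01° × 111195 m/° = 1111.95 m.

1112 metres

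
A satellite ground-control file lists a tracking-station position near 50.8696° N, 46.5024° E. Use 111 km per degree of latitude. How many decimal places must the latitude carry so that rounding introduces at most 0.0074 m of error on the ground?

One degree of latitude covers 111000 m.
With N decimal places the half-ulp bound is 0.5·10⁻ᴺ°, or 0.5·10⁻ᴺ × 111000 m on the ground.
Setting 55500 × 10⁻ᴺ ≤ 0.0074 gives 10ᴺ ≥ 7.5e+06, i.e. N ≥ 6.88.
N = 6 would give 0.0555 m (too coarse); N = 7 gives 0.00555 m ≤ 0.0074 m.

7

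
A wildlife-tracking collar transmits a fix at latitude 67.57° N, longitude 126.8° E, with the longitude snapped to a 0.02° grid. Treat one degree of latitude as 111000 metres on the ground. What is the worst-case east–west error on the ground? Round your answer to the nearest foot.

1390 feet

With a 0.02° grid the true value lies within half a step, ±0.02°/2 = ±0.01°, of the stored one.
At latitude 67.57° a degree of longitude spans 111000 m × cos 67.57° = 111000 × 0.3816 ≈ 42352.5 m.
Maximum E–W displacement: 0.01 × 42352.5 = 423.525 m.
Converting: 423.525 m × 3.2808 ft/m ≈ 1389.5 ft.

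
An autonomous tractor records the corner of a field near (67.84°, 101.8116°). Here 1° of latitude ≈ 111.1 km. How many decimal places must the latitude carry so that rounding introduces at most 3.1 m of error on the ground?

One degree of latitude covers 111100 m.
Rounding to N decimal places gives at most 0.5 × 10⁻ᴺ degrees of error, i.e. 0.5 × 10⁻ᴺ × 111100 m.
Need 0.5 × 111100 × 10⁻ᴺ ≤ 3.1 → 10⁻ᴺ ≤ 5.581e-05, so N ≥ 4.25.
N = 4 would give 5.56 m (too coarse); N = 5 gives 0.555 m ≤ 3.1 m.

5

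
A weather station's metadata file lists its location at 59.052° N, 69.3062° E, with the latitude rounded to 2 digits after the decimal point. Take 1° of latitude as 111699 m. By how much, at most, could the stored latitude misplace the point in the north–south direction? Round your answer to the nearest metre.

Rounding to 2 decimal places leaves the latitude within ±0.005° of the true value.
Along the meridian that is 0.005° × 111699 m/° = 558.495 m.

558 metres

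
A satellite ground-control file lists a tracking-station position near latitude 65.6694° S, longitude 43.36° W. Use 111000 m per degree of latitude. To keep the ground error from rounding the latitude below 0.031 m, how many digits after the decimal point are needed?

7 decimal places

One degree of latitude covers 111000 m.
Rounding to N decimal places gives at most 0.5 × 10⁻ᴺ degrees of error, i.e. 0.5 × 10⁻ᴺ × 111000 m.
Setting 55500 × 10⁻ᴺ ≤ 0.031 gives 10ᴺ ≥ 1.79e+06, i.e. N ≥ 6.25.
N = 6 would give 0.0555 m (too coarse); N = 7 gives 0.00555 m ≤ 0.031 m.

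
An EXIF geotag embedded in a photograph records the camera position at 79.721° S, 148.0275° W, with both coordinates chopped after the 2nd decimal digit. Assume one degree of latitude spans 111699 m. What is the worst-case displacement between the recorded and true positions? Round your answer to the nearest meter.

1135 meters

Truncating at 2 decimal places can drop up to a full unit in the last place, so each coordinate may be off by as much as 0.01°.
North–south component: 0.01° × 111699 = 1116.99 m.
East–west component at 79.721°: 0.01° × 111699 × cos 79.721° ≈ 0.01 × 19931.7 ≈ 199.317 m.
Worst case both components are at the extreme and orthogonal: √(1116.99² + 199.317²) ≈ 1134.63 m.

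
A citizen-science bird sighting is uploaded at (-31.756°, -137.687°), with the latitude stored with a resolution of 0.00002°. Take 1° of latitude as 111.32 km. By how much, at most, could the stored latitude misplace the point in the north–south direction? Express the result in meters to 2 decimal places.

1.11 meters

With a 0.00002° grid the true value lies within half a step, ±0.00002°/2 = ±1e-05°, of the stored one.
So the N–S error is at most 1e-05 × 111320 = 1.1132 m.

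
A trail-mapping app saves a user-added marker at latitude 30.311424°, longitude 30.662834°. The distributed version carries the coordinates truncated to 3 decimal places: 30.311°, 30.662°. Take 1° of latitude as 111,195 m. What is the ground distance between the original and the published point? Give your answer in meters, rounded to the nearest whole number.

Δlat = 30.311424 − 30.311 = +0.000424°; Δlon = 30.662834 − 30.662 = +0.000834°.
N–S: 0.000424° × 111195 m/° = 47.1467 m.
East–west at this latitude: 0.000834° × 111195 × cos 30.311° ≈ 0.000834 × 95994.5 = 80.0594 m.
Hypotenuse of the two orthogonal shifts: √(47.1467² + 80.0594²) = 92.9103 m.

93 meters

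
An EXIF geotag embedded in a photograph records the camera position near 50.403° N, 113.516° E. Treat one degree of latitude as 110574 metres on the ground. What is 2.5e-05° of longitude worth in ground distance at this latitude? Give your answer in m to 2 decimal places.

1.76 m

At 50.403° a degree of longitude is 110574 × cos 50.403° ≈ 70478.1 m, so 2.5e-05° corresponds to 1.76195 m.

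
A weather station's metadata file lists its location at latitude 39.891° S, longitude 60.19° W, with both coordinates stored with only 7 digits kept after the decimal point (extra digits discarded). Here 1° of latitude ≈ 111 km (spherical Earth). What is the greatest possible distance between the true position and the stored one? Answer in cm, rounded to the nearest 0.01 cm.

Truncating at 7 decimal places can drop up to a full unit in the last place, so each coordinate may be off by as much as 1e-07°.
N–S: 1e-07° × 111000 m/° = 0.0111 m.
E–W at 39.891°: 1e-07° × 111000 × cos 39.891° = 1e-07 × 111000 × 0.7673 ≈ 0.00851665 m.
The two errors are perpendicular, so the maximum displacement is √(0.0111² + 0.00851665²) ≈ 0.0139908 m.
That is 0.0139908 m = 1.3991 cm.

1.40 cm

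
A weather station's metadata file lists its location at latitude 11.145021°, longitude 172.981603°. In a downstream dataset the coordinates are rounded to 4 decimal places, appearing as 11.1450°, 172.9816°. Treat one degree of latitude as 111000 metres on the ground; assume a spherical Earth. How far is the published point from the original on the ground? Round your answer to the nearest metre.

Δlat = 11.145021 − 11.1450 = +0.000021°; Δlon = 172.981603 − 172.9816 = +0.000003°.
North–south shift: 0.000021 × 111000 = 2.331 m.
E–W at 11.145°: 0.000003° × 111000 × cos 11.145° = 0.000003 × 111000 × 0.9811 ≈ 0.32672 m.
Combined displacement = (2.331² + 0.32672²)^½ ≈ 2.35379 m.

2 metres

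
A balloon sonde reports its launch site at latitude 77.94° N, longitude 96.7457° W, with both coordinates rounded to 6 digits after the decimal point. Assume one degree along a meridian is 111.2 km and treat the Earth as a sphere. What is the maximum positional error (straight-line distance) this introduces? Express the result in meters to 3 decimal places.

0.057 meters

Rounding to 6 decimal places leaves each coordinate within ±5e-07° of the true value.
N–S: 5e-07° × 111200 m/° = 0.0556 m.
E–W at 77.94°: 5e-07° × 111200 × cos 77.94° = 5e-07 × 111200 × 0.2089 ≈ 0.0116168 m.
Combining orthogonally: (0.0556² + 0.0116168²)^½ ≈ 0.0568006 m.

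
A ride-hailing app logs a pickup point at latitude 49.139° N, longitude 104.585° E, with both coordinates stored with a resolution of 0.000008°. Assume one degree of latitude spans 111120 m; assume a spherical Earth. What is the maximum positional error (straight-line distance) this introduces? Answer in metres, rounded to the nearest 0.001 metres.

With a 0.000008° grid the true value lies within half a step, ±0.000008°/2 = ±4e-06°, of the stored one.
Latitude error → 4e-06 × 111120 = 0.44448 m along the meridian.
East–west component at 49.139°: 4e-06° × 111120 × cos 49.139° ≈ 4e-06 × 72697.6 ≈ 0.29079 m.
Combining orthogonally: (0.44448² + 0.29079²)^½ ≈ 0.531151 m.

0.531 metres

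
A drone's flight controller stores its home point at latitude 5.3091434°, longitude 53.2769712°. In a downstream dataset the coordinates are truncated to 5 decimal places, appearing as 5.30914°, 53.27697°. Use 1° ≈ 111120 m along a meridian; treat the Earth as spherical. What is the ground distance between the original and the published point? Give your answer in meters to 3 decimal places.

Δlat = 5.3091434 − 5.30914 = +0.0000034°; Δlon = 53.2769712 − 53.27697 = +0.0000012°.
North–south shift: 0.0000034 × 111120 = 0.377808 m.
East–west at this latitude: 0.0000012° × 111120 × cos 5.30914° ≈ 0.0000012 × 110643 = 0.132772 m.
Distance: √(0.377808² + 0.132772²) ≈ 0.400459 m.

0.400 meters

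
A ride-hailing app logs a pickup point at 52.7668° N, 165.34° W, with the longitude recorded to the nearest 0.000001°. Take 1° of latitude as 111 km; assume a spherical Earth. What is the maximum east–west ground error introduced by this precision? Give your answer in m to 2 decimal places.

Rounding to 6 decimal places leaves the longitude within ±5e-07° of the true value.
Parallels shrink by cos φ, so at 52.7668° a degree of longitude is 111000 × 0.6051 ≈ 67161.7 m.
So at most 5e-07° × 67161.7 ≈ 0.0335809 m east–west.

0.03 m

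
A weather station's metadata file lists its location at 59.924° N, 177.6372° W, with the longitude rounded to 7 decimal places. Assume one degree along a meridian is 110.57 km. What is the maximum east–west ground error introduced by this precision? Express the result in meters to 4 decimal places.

Rounding to 7 decimal places leaves the longitude within ±5e-08° of the true value.
At latitude 59.924° a degree of longitude spans 110570 m × cos 59.924° = 110570 × 0.5011 ≈ 55412 m.
So at most 5e-08° × 55412 ≈ 0.0027706 m east–west.

0.0028 meters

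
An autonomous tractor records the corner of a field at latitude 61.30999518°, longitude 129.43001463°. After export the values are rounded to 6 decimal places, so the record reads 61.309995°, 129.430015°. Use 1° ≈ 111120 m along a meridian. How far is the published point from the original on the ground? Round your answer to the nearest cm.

The latitude changed by +0.00000018° and the longitude by -0.00000037°.
North–south shift: 0.00000018 × 111120 = 0.0200016 m.
East–west at this latitude: -0.00000037° × 111120 × cos 61.31° ≈ -0.00000037 × 53345.4 = -0.0197378 m.
Combined displacement = (0.0200016² + 0.0197378²)^½ ≈ 0.0281006 m.
That is 0.0281006 m = 2.8101 cm.

3 cm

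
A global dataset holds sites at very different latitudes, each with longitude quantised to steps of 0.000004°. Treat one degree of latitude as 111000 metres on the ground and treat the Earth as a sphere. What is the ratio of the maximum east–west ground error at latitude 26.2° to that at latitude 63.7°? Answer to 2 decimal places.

2.03

With a 0.000004° grid the true value lies within half a step, ±0.000004°/2 = ±2e-06°, of the stored one.
Error at 26.2° = 2e-06° × 111000 × cos 26.2° ≈ 0.222 × 0.8973 = 0.19919 m.
Error at 63.7° = 2e-06° × 111000 × cos 63.7° ≈ 0.222 × 0.4431 = 0.098362 m.
Ratio: 0.19919 / 0.098362 = cos 26.2° / cos 63.7° ≈ 2.0251.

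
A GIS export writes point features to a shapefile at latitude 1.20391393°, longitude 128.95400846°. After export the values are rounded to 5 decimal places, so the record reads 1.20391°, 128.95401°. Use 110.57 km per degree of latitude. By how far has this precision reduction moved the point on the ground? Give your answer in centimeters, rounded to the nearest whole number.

47 centimeters

Δlat = 1.20391393 − 1.20391 = +0.00000393°; Δlon = 128.95400846 − 128.95401 = -0.00000154°.
North–south shift: 0.00000393 × 110570 = 0.43454 m.
E–W at 1.20391°: -0.00000154° × 110570 × cos 1.20391° = -0.00000154 × 110570 × 0.9998 ≈ -0.17024 m.
Hypotenuse of the two orthogonal shifts: √(0.43454² + 0.17024²) = 0.466698 m.
That is 0.466698 m = 46.67 cm.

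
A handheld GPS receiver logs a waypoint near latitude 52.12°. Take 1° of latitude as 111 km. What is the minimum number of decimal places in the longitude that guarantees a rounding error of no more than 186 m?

At 52.12° one degree of longitude covers 111000 × cos 52.12° ≈ 111000 × 0.6140 ≈ 68155.1 m.
With N decimal places the half-ulp bound is 0.5·10⁻ᴺ°, or 0.5·10⁻ᴺ × 68155.1 m on the ground.
Setting 34077.5 × 10⁻ᴺ ≤ 186 gives 10ᴺ ≥ 183.2, i.e. N ≥ 2.26.
At 2 places the error can reach 341 m, but 3 places keeps it to 34.1 m.

3 decimal places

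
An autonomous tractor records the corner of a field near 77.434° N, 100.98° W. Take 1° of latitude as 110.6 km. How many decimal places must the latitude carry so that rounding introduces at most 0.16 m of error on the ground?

One degree of latitude covers 110600 m.
With N decimal places the half-ulp bound is 0.5·10⁻ᴺ°, or 0.5·10⁻ᴺ × 110600 m on the ground.
Setting 55300 × 10⁻ᴺ ≤ 0.16 gives 10ᴺ ≥ 3.456e+05, i.e. N ≥ 5.54.
So 6 decimal places suffice (0.0553 m); 5 would allow up to 0.553 m.

6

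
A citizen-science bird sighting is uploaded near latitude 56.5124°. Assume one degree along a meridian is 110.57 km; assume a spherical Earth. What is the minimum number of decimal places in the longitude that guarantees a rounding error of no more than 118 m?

3

At 56.5124° one degree of longitude covers 110570 × cos 56.5124° ≈ 110570 × 0.5518 ≈ 61007.7 m.
With N decimal places the half-ulp bound is 0.5·10⁻ᴺ°, or 0.5·10⁻ᴺ × 61007.7 m on the ground.
Need 0.5 × 61007.7 × 10⁻ᴺ ≤ 118 → 10⁻ᴺ ≤ 3.868e-03, so N ≥ 2.41.
At 2 places the error can reach 305 m, but 3 places keeps it to 30.5 m.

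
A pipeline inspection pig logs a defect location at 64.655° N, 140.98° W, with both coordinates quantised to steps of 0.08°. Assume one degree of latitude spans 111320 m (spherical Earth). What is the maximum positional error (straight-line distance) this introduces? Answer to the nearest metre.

With a 0.08° grid the true value lies within half a step, ±0.08°/2 = ±0.04°, of the stored one.
N–S: 0.04° × 111320 m/° = 4452.8 m.
Longitude error → 0.04 × 111320 × cos 64.655° = 0.04 × 111320 × 0.4281 ≈ 1906.1 m.
The two errors are perpendicular, so the maximum displacement is √(4452.8² + 1906.1²) ≈ 4843.62 m.

4844 metres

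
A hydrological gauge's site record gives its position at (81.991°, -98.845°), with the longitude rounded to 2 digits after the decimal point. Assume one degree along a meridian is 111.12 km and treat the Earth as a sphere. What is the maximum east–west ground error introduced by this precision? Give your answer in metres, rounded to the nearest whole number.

Rounding to 2 decimal places leaves the longitude within ±0.005° of the true value.
One degree of longitude at 81.991° is 111120 × cos 81.991° ≈ 111120 × 0.1393 = 15482.2 m.
Maximum E–W displacement: 0.005 × 15482.2 = 77.411 m.

77 metres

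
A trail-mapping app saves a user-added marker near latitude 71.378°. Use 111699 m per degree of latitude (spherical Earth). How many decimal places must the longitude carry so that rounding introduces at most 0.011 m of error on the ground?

At 71.378° one degree of longitude covers 111699 × cos 71.378° ≈ 111699 × 0.3193 ≈ 35668.1 m.
With N decimal places the half-ulp bound is 0.5·10⁻ᴺ°, or 0.5·10⁻ᴺ × 35668.1 m on the ground.
Setting 17834 × 10⁻ᴺ ≤ 0.011 gives 10ᴺ ≥ 1.621e+06, i.e. N ≥ 6.21.
N = 6 would give 0.0178 m (too coarse); N = 7 gives 0.00178 m ≤ 0.011 m.

7 decimal places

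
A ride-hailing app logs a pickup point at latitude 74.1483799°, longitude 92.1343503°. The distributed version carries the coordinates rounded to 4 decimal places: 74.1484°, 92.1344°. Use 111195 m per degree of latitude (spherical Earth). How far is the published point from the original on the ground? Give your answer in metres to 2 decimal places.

2.70 metres

Δlat = 74.1483799 − 74.1484 = -0.0000201°; Δlon = 92.1343503 − 92.1344 = -0.0000497°.
North–south shift: -0.0000201 × 111195 = -2.23502 m.
E–W at 74.1484°: -0.0000497° × 111195 × cos 74.1484° = -0.0000497 × 111195 × 0.2731 ≈ -1.50952 m.
Hypotenuse of the two orthogonal shifts: √(2.23502² + 1.50952²) = 2.69703 m.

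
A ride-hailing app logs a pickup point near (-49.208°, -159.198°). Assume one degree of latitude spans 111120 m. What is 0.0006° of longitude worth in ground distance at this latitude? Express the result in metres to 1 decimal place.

43.6 metres

At 49.208° a degree of longitude is 111120 × cos 49.208° ≈ 72596.4 m, so 0.0006° corresponds to 43.5578 m.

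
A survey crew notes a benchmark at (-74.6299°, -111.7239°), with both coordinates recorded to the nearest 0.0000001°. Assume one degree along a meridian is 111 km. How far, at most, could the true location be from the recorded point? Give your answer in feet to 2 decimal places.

0.02 feet

Rounding to 7 decimal places leaves each coordinate within ±5e-08° of the true value.
N–S: 5e-08° × 111000 m/° = 0.00555 m.
Longitude error → 5e-08 × 111000 × cos 74.6299° = 5e-08 × 111000 × 0.2651 ≈ 0.00147104 m.
Combining orthogonally: (0.00555² + 0.00147104²)^½ ≈ 0.00574164 m.
In feet: 0.00574164 m ÷ 0.3048 ≈ 0.018837 ft.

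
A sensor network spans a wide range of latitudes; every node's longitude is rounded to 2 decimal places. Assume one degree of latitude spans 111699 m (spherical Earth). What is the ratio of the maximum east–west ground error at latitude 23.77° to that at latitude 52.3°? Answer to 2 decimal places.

1.50

Rounding to 2 decimal places leaves the longitude within ±0.005° of the true value.
Error at 23.77° = 0.005° × 111699 × cos 23.77° ≈ 558.5 × 0.9152 = 511.12 m.
At 52.3°: 0.005° × 111699 × cos 52.3° = 0.005 × 111699 × 0.6115 ≈ 341.53 m.
The ratio reduces to cos 23.77° / cos 52.3° = 0.9152/0.6115 ≈ 1.4965.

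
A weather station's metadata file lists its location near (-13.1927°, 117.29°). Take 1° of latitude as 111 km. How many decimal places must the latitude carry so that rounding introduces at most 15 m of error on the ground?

4 decimal places

One degree of latitude covers 111000 m.
N decimal places → at most half a unit in the last place, 0.5 × 10⁻ᴺ° = 111000/2 × 10⁻ᴺ m.
Setting 55500 × 10⁻ᴺ ≤ 15 gives 10ᴺ ≥ 3700, i.e. N ≥ 3.57.
N = 3 would give 55.5 m (too coarse); N = 4 gives 5.55 m ≤ 15 m.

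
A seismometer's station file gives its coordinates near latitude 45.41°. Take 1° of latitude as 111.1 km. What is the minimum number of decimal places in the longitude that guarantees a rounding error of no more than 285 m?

3

At 45.41° one degree of longitude covers 111100 × cos 45.41° ≈ 111100 × 0.7020 ≈ 77995.4 m.
N decimal places → at most half a unit in the last place, 0.5 × 10⁻ᴺ° = 77995.4/2 × 10⁻ᴺ m.
Setting 38997.7 × 10⁻ᴺ ≤ 285 gives 10ᴺ ≥ 136.8, i.e. N ≥ 2.14.
N = 2 would give 390 m (too coarse); N = 3 gives 39 m ≤ 285 m.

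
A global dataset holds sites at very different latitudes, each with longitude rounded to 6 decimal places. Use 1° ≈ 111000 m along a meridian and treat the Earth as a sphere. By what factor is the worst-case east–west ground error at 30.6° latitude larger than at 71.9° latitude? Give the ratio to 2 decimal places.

Rounding to 6 decimal places leaves the longitude within ±5e-07° of the true value.
At 30.6°: 5e-07° × 111000 × cos 30.6° = 5e-07 × 111000 × 0.8607 ≈ 0.047771 m.
Error at 71.9° = 5e-07° × 111000 × cos 71.9° ≈ 0.0555 × 0.3107 = 0.017243 m.
The ratio reduces to cos 30.6° / cos 71.9° = 0.8607/0.3107 ≈ 2.7705.

2.77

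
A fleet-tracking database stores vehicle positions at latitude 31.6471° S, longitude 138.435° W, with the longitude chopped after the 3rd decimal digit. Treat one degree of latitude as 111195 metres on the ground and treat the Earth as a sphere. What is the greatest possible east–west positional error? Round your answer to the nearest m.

95 m

Truncating at 3 decimal places can drop up to a full unit in the last place, so the longitude may be off by as much as 0.001°.
At latitude 31.6471° a degree of longitude spans 111195 m × cos 31.6471° = 111195 × 0.8513 ≈ 94659.8 m.
So at most 0.001° × 94659.8 ≈ 94.6598 m east–west.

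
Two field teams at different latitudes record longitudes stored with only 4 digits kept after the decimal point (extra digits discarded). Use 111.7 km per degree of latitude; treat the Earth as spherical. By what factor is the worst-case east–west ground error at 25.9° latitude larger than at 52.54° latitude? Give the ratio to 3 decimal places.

Truncating at 4 decimal places can drop up to a full unit in the last place, so the longitude may be off by as much as 0.0001°.
Error at 25.9° = 0.0001° × 111700 × cos 25.9° ≈ 11.17 × 0.8996 = 10.048 m.
Error at 52.54° = 0.0001° × 111700 × cos 52.54° ≈ 11.17 × 0.6082 = 6.7937 m.
Ratio: 10.048 / 6.7937 = cos 25.9° / cos 52.54° ≈ 1.4790.

1.479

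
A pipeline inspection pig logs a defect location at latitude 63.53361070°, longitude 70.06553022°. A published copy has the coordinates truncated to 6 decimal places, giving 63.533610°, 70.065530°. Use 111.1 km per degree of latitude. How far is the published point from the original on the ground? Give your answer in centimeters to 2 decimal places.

7.85 centimeters

Δlat = 63.53361070 − 63.533610 = +0.00000070°; Δlon = 70.06553022 − 70.065530 = +0.00000022°.
N–S: 0.00000070° × 111100 m/° = 0.07777 m.
East–west at this latitude: 0.00000022° × 111100 × cos 63.5336° ≈ 0.00000022 × 49514.2 = 0.0108931 m.
Hypotenuse of the two orthogonal shifts: √(0.07777² + 0.0108931²) = 0.0785292 m.
That is 0.0785292 m = 7.8529 cm.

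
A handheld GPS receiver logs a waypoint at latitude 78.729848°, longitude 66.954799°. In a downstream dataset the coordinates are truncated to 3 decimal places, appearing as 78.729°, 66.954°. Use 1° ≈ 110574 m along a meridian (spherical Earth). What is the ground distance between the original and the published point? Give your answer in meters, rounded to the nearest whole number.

Δlat = 78.729848 − 78.729 = +0.000848°; Δlon = 66.954799 − 66.954 = +0.000799°.
North–south shift: 0.000848 × 110574 = 93.7668 m.
E–W at 78.729°: 0.000799° × 110574 × cos 78.729° = 0.000799 × 110574 × 0.1954 ≈ 17.2677 m.
Distance: √(93.7668² + 17.2677²) ≈ 95.3435 m.

95 meters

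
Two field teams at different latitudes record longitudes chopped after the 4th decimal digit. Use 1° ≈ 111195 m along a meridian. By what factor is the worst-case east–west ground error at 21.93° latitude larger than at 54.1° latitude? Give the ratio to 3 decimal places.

Truncating at 4 decimal places can drop up to a full unit in the last place, so the longitude may be off by as much as 0.0001°.
At 21.93°: 0.0001° × 111195 × cos 21.93° = 0.0001 × 111195 × 0.9276 ≈ 10.315 m.
Error at 54.1° = 0.0001° × 111195 × cos 54.1° ≈ 11.12 × 0.5864 = 6.5202 m.
The ratio reduces to cos 21.93° / cos 54.1° = 0.9276/0.5864 ≈ 1.5820.

1.582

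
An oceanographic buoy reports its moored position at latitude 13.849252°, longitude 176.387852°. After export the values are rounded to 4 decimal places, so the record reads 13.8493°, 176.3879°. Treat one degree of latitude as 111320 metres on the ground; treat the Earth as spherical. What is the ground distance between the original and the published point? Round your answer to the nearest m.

7 m

The latitude changed by -0.000048° and the longitude by -0.000048°.
N–S: -0.000048° × 111320 m/° = -5.34336 m.
E–W at 13.8493°: -0.000048° × 111320 × cos 13.8493° = -0.000048 × 111320 × 0.9709 ≈ -5.18802 m.
Distance: √(5.34336² + 5.18802²) ≈ 7.44762 m.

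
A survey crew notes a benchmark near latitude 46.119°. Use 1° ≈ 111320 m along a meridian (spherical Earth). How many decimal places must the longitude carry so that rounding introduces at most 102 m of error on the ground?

At 46.119° one degree of longitude covers 111320 × cos 46.119° ≈ 111320 × 0.6932 ≈ 77162.9 m.
Rounding to N decimal places gives at most 0.5 × 10⁻ᴺ degrees of error, i.e. 0.5 × 10⁻ᴺ × 77162.9 m.
Setting 38581.4 × 10⁻ᴺ ≤ 102 gives 10ᴺ ≥ 378.2, i.e. N ≥ 2.58.
So 3 decimal places suffice (38.6 m); 2 would allow up to 386 m.

3 decimal places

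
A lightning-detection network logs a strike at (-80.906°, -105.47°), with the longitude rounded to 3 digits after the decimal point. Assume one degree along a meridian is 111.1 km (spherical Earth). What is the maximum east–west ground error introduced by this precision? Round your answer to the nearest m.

9 m

Rounding to 3 decimal places leaves the longitude within ±0.0005° of the true value.
One degree of longitude at 80.906° is 111100 × cos 80.906° ≈ 111100 × 0.1581 = 17559.9 m.
Maximum E–W displacement: 0.0005 × 17559.9 = 8.77994 m.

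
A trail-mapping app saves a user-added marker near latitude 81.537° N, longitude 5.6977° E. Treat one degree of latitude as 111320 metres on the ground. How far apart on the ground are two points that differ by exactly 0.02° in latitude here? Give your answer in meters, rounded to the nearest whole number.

Along a meridian 0.02° is 0.02 × 111320 = 2226.4 m.

2226 meters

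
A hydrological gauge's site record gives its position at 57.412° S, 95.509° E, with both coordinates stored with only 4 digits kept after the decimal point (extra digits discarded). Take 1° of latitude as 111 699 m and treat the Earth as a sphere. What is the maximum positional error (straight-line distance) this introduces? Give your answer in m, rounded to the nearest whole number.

13 m

Truncating at 4 decimal places can drop up to a full unit in the last place, so each coordinate may be off by as much as 0.0001°.
N–S: 0.0001° × 111699 m/° = 11.1699 m.
E–W at 57.412°: 0.0001° × 111699 × cos 57.412° = 0.0001 × 111699 × 0.5386 ≈ 6.01604 m.
Combining orthogonally: (11.1699² + 6.01604²)^½ ≈ 12.687 m.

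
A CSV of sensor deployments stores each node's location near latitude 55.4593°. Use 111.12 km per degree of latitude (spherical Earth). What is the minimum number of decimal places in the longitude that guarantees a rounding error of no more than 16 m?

4 decimal places

At 55.4593° one degree of longitude covers 111120 × cos 55.4593° ≈ 111120 × 0.5670 ≈ 63004.1 m.
With N decimal places the half-ulp bound is 0.5·10⁻ᴺ°, or 0.5·10⁻ᴺ × 63004.1 m on the ground.
Need 0.5 × 63004.1 × 10⁻ᴺ ≤ 16 → 10⁻ᴺ ≤ 5.079e-04, so N ≥ 3.29.
So 4 decimal places suffice (3.15 m); 3 would allow up to 31.5 m.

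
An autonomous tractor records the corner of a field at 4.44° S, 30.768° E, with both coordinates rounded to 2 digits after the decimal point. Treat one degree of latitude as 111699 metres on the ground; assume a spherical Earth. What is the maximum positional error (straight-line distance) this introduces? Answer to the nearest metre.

Rounding to 2 decimal places leaves each coordinate within ±0.005° of the true value.
North–south component: 0.005° × 111699 = 558.495 m.
E–W at 4.44°: 0.005° × 111699 × cos 4.44° = 0.005 × 111699 × 0.9970 ≈ 556.819 m.
The two errors are perpendicular, so the maximum displacement is √(558.495² + 556.819²) ≈ 788.647 m.

789 metres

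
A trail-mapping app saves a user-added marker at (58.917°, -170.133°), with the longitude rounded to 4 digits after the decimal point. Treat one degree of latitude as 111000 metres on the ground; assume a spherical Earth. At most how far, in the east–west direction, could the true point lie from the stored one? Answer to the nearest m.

3 m

Rounding to 4 decimal places leaves the longitude within ±5e-05° of the true value.
Parallels shrink by cos φ, so at 58.917° a degree of longitude is 111000 × 0.5163 ≈ 57307 m.
East–west error: 5e-05° × 57307 m/° ≈ 2.86535 m.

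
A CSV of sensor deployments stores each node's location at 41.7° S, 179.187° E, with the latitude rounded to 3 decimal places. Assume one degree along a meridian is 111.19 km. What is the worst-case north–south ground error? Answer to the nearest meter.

56 meters

Rounding to 3 decimal places leaves the latitude within ±0.0005° of the true value.
North–south distance: 0.0005° × 111190 m/° = 55.595 m.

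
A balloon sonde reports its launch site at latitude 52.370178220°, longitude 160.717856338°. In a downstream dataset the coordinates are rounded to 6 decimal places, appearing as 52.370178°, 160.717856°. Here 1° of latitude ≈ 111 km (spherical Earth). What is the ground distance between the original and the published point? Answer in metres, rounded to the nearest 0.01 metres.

0.03 metres

Δlat = 52.370178220 − 52.370178 = +0.000000220°; Δlon = 160.717856338 − 160.717856 = +0.000000338°.
N–S: 0.000000220° × 111000 m/° = 0.02442 m.
E–W at 52.3702°: 0.000000338° × 111000 × cos 52.3702° = 0.000000338 × 111000 × 0.6106 ≈ 0.0229069 m.
Combined displacement = (0.02442² + 0.0229069²)^½ ≈ 0.0334823 m.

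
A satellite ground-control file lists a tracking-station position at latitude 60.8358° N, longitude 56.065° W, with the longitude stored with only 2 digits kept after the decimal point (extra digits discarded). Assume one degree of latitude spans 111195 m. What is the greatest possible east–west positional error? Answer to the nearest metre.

542 metres

Truncating at 2 decimal places can drop up to a full unit in the last place, so the longitude may be off by as much as 0.01°.
Parallels shrink by cos φ, so at 60.8358° a degree of longitude is 111195 × 0.4873 ≈ 54186.9 m.
So at most 0.01° × 54186.9 ≈ 541.869 m east–west.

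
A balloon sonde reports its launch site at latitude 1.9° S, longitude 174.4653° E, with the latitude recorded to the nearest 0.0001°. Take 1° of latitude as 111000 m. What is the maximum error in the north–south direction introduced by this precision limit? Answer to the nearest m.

6 m

Rounding to 4 decimal places leaves the latitude within ±5e-05° of the true value.
North–south distance: 5e-05° × 111000 m/° = 5.55 m.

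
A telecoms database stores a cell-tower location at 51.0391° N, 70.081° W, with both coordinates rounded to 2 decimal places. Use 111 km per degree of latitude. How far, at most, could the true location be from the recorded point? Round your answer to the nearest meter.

Rounding to 2 decimal places leaves each coordinate within ±0.005° of the true value.
North–south component: 0.005° × 111000 = 555 m.
Longitude error → 0.005 × 111000 × cos 51.0391° = 0.005 × 111000 × 0.6288 ≈ 348.978 m.
The two errors are perpendicular, so the maximum displacement is √(555² + 348.978²) ≈ 655.6 m.

656 meters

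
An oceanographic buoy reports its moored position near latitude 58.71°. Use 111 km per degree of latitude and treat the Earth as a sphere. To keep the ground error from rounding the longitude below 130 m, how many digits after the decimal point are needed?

At 58.71° one degree of longitude covers 111000 × cos 58.71° ≈ 111000 × 0.5194 ≈ 57650.1 m.
Rounding to N decimal places gives at most 0.5 × 10⁻ᴺ degrees of error, i.e. 0.5 × 10⁻ᴺ × 57650.1 m.
Setting 28825 × 10⁻ᴺ ≤ 130 gives 10ᴺ ≥ 221.7, i.e. N ≥ 2.35.
At 2 places the error can reach 288 m, but 3 places keeps it to 28.8 m.

3 decimal places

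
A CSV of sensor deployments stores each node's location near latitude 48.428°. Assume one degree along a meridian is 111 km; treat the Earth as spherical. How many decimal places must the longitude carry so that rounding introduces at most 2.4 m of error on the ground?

5 decimal places

At 48.428° one degree of longitude covers 111000 × cos 48.428° ≈ 111000 × 0.6636 ≈ 73655.2 m.
With N decimal places the half-ulp bound is 0.5·10⁻ᴺ°, or 0.5·10⁻ᴺ × 73655.2 m on the ground.
Setting 36827.6 × 10⁻ᴺ ≤ 2.4 gives 10ᴺ ≥ 1.534e+04, i.e. N ≥ 4.19.
At 4 places the error can reach 3.68 m, but 5 places keeps it to 0.368 m.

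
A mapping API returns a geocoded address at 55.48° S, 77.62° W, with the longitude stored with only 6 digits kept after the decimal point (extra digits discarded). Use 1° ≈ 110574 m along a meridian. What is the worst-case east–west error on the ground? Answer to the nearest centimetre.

6 centimetres

Truncating at 6 decimal places can drop up to a full unit in the last place, so the longitude may be off by as much as 1e-06°.
Parallels shrink by cos φ, so at 55.48° a degree of longitude is 110574 × 0.5667 ≈ 62661.6 m.
Maximum E–W displacement: 1e-06 × 62661.6 = 0.0626616 m.
That is 0.0626616 m = 6.2662 cm.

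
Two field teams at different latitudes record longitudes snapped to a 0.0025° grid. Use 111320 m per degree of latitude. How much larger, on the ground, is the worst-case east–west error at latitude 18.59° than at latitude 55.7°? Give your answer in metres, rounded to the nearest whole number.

53 metres

With a 0.0025° grid the true value lies within half a step, ±0.0025°/2 = ±0.00125°, of the stored one.
Error at 18.59° = 0.00125° × 111320 × cos 18.59° ≈ 139.15 × 0.9478 = 131.89 m.
At 55.7°: 0.00125° × 111320 × cos 55.7° = 0.00125 × 111320 × 0.5635 ≈ 78.415 m.
Difference: 131.89 − 78.415 = 53.475 m.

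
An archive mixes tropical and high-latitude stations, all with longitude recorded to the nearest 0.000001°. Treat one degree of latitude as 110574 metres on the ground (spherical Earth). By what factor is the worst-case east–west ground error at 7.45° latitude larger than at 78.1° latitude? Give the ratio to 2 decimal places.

4.81

Rounding to 6 decimal places leaves the longitude within ±5e-07° of the true value.
At 7.45°: 5e-07° × 110574 × cos 7.45° = 5e-07 × 110574 × 0.9916 ≈ 0.05482 m.
At 78.1°: 5e-07° × 110574 × cos 78.1° = 5e-07 × 110574 × 0.2062 ≈ 0.0114 m.
Ratio: 0.05482 / 0.0114 = cos 7.45° / cos 78.1° ≈ 4.8086.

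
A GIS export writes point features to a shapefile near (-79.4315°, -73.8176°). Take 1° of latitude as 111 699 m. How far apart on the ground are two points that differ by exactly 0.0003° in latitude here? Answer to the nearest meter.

34 meters

Along a meridian 0.0003° is 0.0003 × 111699 = 33.5097 m.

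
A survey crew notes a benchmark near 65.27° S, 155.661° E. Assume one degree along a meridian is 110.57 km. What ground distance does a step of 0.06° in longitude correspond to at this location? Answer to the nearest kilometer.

3 kilometers

0.06° of longitude at 65.27° is 0.06 × 110570 × cos 65.27° ≈ 0.06 × 46256.2 = 2775.37 m.
That is 2775.37 m = 2.7754 km.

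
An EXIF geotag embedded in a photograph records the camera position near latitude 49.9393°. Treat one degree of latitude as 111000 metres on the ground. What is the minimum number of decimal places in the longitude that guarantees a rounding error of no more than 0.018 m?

7 decimal places

At 49.9393° one degree of longitude covers 111000 × cos 49.9393° ≈ 111000 × 0.6436 ≈ 71439.5 m.
With N decimal places the half-ulp bound is 0.5·10⁻ᴺ°, or 0.5·10⁻ᴺ × 71439.5 m on the ground.
Setting 35719.7 × 10⁻ᴺ ≤ 0.018 gives 10ᴺ ≥ 1.984e+06, i.e. N ≥ 6.30.
N = 6 would give 0.0357 m (too coarse); N = 7 gives 0.00357 m ≤ 0.018 m.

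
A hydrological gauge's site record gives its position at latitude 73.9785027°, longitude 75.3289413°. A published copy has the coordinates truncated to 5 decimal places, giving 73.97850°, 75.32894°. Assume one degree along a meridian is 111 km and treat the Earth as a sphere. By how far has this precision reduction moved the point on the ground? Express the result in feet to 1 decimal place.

1.0 feet

Δlat = 73.9785027 − 73.97850 = +0.0000027°; Δlon = 75.3289413 − 75.32894 = +0.0000013°.
North–south shift: 0.0000027 × 111000 = 0.2997 m.
East–west at this latitude: 0.0000013° × 111000 × cos 73.9785° ≈ 0.0000013 × 30635.8 = 0.0398265 m.
Distance: √(0.2997² + 0.0398265²) ≈ 0.302335 m.
In feet: 0.302335 m ÷ 0.3048 ≈ 0.99191 ft.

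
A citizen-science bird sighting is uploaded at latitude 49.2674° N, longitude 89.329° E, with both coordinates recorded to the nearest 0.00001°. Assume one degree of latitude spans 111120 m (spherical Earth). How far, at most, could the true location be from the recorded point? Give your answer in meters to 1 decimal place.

0.7 meters

Rounding to 5 decimal places leaves each coordinate within ±5e-06° of the true value.
Latitude error → 5e-06 × 111120 = 0.5556 m along the meridian.
E–W at 49.2674°: 5e-06° × 111120 × cos 49.2674° = 5e-06 × 111120 × 0.6525 ≈ 0.362545 m.
Worst case both components are at the extreme and orthogonal: √(0.5556² + 0.362545²) ≈ 0.663423 m.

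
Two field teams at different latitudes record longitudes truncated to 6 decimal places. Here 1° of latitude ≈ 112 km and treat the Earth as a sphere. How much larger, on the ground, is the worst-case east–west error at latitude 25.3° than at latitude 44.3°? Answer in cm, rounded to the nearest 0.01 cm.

2.11 cm

Truncating at 6 decimal places can drop up to a full unit in the last place, so the longitude may be off by as much as 1e-06°.
Error at 25.3° = 1e-06° × 112000 × cos 25.3° ≈ 0.112 × 0.9041 = 0.10126 m.
At 44.3°: 1e-06° × 112000 × cos 44.3° = 1e-06 × 112000 × 0.7157 ≈ 0.080158 m.
Difference: 0.10126 − 0.080158 = 0.0211 m.
That is 0.0210997 m = 2.11 cm.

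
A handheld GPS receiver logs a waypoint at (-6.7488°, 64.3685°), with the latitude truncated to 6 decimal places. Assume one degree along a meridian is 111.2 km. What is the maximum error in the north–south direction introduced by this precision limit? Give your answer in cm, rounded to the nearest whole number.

Truncating at 6 decimal places can drop up to a full unit in the last place, so the latitude may be off by as much as 1e-06°.
Along the meridian that is 1e-06° × 111200 m/° = 0.1112 m.
That is 0.1112 m = 11.12 cm.

11 cm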